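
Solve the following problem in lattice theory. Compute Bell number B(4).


B(n) = number of set partitions of an n-element set.
B(n) satisfies the recurrence: B(n+1) = sum_k C(n,k)*B(k).
B(4) = 15


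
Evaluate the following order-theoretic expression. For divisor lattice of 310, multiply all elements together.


Divisors of 310: [1, 2, 5, 10, 31, 62, 155, 310]
Product = n^(d(n)/2) = 310^(8/2)
Product = 9235210000


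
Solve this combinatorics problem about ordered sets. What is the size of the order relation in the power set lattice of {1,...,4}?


The order relation is {(a,b) : a <= b}, reflexive so it includes (a,a).
Examples: ({},{}), ({},{1,2}), ({},{1,2,3}), ({},{1,2,3,4}), ({},{1,2,4}), ...
Total ordered pairs: 81


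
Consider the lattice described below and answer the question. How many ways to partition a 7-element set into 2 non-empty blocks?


S(n,k) = k*S(n-1,k) + S(n-1,k-1).
S(6,2) = 31, S(6,1) = 1
S(7,2) = 2*31 + 1 = 62 + 1
S(7,2) = 63


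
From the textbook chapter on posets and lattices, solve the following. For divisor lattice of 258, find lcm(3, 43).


In a divisor lattice, join = lcm (least common multiple).
Compute lcm iteratively: start with first element, then lcm(current, next).
Elements: [3, 43]
lcm(3,43) = 129
Final lcm = 129


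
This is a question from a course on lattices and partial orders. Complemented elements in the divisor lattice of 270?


An element a is complemented if some b has a meet b = bottom, a join b = top.
a is complemented iff gcd(a, n/a)=1, i.e. a is a unitary divisor of 270.
Complemented elements: 1, 2, 5, 10, 27, 54, ... (2 more)
Count: 8


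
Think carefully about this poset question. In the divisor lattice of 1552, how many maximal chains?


A maximal chain goes from the minimum element to a maximal element via cover relations.
Counting all min-to-max paths in the cover graph.
Total maximal chains: 5


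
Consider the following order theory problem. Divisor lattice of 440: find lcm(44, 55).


In a divisor lattice, join = lcm (least common multiple).
gcd(44,55) = 11
lcm(44,55) = 44*55/gcd = 2420/11 = 220


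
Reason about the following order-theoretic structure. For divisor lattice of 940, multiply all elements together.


Divisors of 940: [1, 2, 4, 5, 10, 20, 47, 94, 188, 235, 470, 940]
Product = n^(d(n)/2) = 940^(12/2)
Product = 689869781056000000


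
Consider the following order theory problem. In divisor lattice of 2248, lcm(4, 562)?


Join=lcm.
gcd(4,562)=2
lcm=1124


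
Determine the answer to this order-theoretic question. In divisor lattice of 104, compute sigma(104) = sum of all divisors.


sigma(n) = sum of divisors.
Divisors of 104: [1, 2, 4, 8, 13, 26, 52, 104]
Sum = 210


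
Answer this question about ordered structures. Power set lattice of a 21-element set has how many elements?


Power set = 2^n.
2^21 = 2097152


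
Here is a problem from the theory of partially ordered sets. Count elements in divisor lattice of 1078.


Divisors of 1078: [1, 2, 7, 11, 14, 22, 49, 77, 98, 154, 539, 1078]
Count: 12


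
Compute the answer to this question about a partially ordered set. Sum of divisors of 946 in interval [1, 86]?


Interval [1,86] in divisors of 946: [1, 2, 43, 86]
Sum = 132


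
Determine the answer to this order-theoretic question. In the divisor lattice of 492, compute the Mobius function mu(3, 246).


In a divisor lattice, mu(a,b) = mu(b/a) where mu is the classical Mobius function.
b/a = 246/3 = 82
Prime factorization of 82: primes [2, 41]
82 is squarefree with 2 prime factor(s), so mu(82) = (-1)^2 = 1


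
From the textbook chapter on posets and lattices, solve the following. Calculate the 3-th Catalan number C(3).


C(n) = C(2n, n) / (n+1).
C(6, 3) = 20
C(3) = 20 / 4 = 5


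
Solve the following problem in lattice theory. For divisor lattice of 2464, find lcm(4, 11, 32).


In a divisor lattice, join = lcm (least common multiple).
Compute lcm iteratively: start with first element, then lcm(current, next).
Elements: [4, 11, 32]
lcm(4,11) = 44
lcm(44,32) = 352
Final lcm = 352


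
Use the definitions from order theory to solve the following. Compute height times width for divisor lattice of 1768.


Height = length of longest chain minus 1; width = size of largest antichain.
A maximum chain: 1 | 17 | 221 | 442 | 884 | 1768  (height 5).
A maximum antichain: {4, 26, 34, 221}  (width 4).
Product = 5 * 4 = 20


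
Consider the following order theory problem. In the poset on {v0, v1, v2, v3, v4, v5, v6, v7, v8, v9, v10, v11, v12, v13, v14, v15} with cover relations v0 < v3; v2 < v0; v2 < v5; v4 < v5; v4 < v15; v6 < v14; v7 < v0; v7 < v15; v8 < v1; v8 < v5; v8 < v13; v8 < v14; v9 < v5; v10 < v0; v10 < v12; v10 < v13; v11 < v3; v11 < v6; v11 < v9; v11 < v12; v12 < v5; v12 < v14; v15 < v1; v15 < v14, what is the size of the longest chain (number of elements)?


A chain is a totally ordered subset; we count the number of elements in a maximum chain.
Compute, for each element x, the size of the longest chain ending at x:
  v2: 1
  v4: 1
  v7: 1
  v8: 1
  v10: 1
  v11: 1
  ...
A maximum chain: v4 < v15 < v1
Number of elements in the longest chain: 3


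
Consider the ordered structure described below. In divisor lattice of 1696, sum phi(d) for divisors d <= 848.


Divisors of 1696 up to 848: [1, 2, 4, 8, 16, 32, 53, 106, 212, 424, 848]
phi values: [1, 1, 2, 4, 8, 16, 52, 52, 104, 208, 416]
Sum = 864


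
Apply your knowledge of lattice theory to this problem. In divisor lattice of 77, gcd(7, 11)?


Meet=gcd.
gcd(7,11)=1


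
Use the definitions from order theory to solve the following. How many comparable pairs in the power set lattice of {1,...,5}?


A comparable pair {a,b} has a < b or b < a in the order.
Count unordered pairs where one element is strictly below the other.
Examples: {{},{1}}, {{},{2}}, {{},{3}}, {{},{4}}, ...
Total comparable pairs: 211


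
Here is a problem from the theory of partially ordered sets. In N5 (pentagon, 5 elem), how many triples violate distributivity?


Distributive law: a ^ (b v c) = (a ^ b) v (a ^ c).
Check all 5^3 = 125 ordered triples (a,b,c).
  e.g. a=b, b=a, c=c: lhs=b != rhs=a
  e.g. a=b, b=c, c=a: lhs=b != rhs=a
Total violating triples: 2


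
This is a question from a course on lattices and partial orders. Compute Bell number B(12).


B(n) = number of set partitions of an n-element set.
B(n) satisfies the recurrence: B(n+1) = sum_k C(n,k)*B(k).
B(12) = 4213597


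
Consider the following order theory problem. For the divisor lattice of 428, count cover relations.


A cover relation a -< b holds when a < b with no c strictly between.
Cover relations:
  1 -< 2
  1 -< 107
  2 -< 4
  2 -< 214
  4 -< 428
  107 -< 214
  214 -< 428
Total: 7


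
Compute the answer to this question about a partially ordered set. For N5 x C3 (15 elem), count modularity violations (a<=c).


Modular law: if a <= c then a v (b ^ c) = (a v b) ^ c.
Check all triples (a,b,c) with a <= c among 15 elements.
  e.g. a=(a,0), b=(c,0), c=(b,0): lhs=(a,0) != rhs=(b,0)
  e.g. a=(a,0), b=(c,1), c=(b,0): lhs=(a,0) != rhs=(b,0)
Total violating triples: 18


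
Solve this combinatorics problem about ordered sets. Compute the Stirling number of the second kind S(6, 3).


S(n,k) = k*S(n-1,k) + S(n-1,k-1).
S(5,3) = 25, S(5,2) = 15
S(6,3) = 3*25 + 15 = 75 + 15
S(6,3) = 90


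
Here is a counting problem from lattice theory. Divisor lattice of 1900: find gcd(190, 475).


In a divisor lattice, meet = gcd (greatest common divisor).
By Euclidean algorithm or factoring: gcd(190,475) = 95


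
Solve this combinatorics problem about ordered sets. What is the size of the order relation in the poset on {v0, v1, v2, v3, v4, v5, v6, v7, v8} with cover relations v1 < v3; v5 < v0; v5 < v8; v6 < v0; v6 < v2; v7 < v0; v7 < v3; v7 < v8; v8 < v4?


The order relation is {(a,b) : a <= b}, reflexive so it includes (a,a).
Examples: (v0,v0), (v1,v1), (v1,v3), (v2,v2), (v3,v3), ...
Total ordered pairs: 20


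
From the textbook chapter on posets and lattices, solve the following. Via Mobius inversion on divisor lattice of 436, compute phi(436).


phi(n) = n * prod_{p|n} (1 - 1/p).
Prime divisors of 436: [2, 109]
phi(436) = 436 * (1 - 1/2) * (1 - 1/109)
phi(436) = 216


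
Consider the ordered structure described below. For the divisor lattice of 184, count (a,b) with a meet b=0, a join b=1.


Complement pair (a,b): a meet b = bottom, a join b = top.
Here: gcd(a,b)=1 and lcm(a,b)=184, i.e. a*b=184 with a,b coprime.
Pairs found: (1,184), (8,23), (23,8), (184,1)
Total ordered pairs: 4


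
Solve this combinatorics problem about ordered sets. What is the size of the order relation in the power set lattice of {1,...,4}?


The order relation is {(a,b) : a <= b}, reflexive so it includes (a,a).
Examples: ({},{}), ({},{1,2}), ({},{1,2,3}), ({},{1,2,3,4}), ({},{1,2,4}), ...
Total ordered pairs: 81


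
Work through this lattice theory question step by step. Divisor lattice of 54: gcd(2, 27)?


Meet=gcd.
gcd(2,27)=1


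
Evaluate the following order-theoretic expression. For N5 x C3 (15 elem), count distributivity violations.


Distributive law: a ^ (b v c) = (a ^ b) v (a ^ c).
Check all 15^3 = 3375 ordered triples (a,b,c).
  e.g. a=(b,0), b=(a,0), c=(c,0): lhs=(b,0) != rhs=(a,0)
  e.g. a=(b,0), b=(a,0), c=(c,1): lhs=(b,0) != rhs=(a,0)
Total violating triples: 54


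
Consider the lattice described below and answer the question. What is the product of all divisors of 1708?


Divisors of 1708: [1, 2, 4, 7, 14, 28, 61, 122, 244, 427, 854, 1708]
Product = n^(d(n)/2) = 1708^(12/2)
Product = 24827168863016095744


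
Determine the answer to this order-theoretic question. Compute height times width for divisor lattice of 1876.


Height = length of longest chain minus 1; width = size of largest antichain.
A maximum chain: 1 | 67 | 469 | 938 | 1876  (height 4).
A maximum antichain: {4, 14, 134, 469}  (width 4).
Product = 4 * 4 = 16


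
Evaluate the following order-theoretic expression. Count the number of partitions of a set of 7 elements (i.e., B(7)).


B(n) = number of set partitions of an n-element set.
B(n) satisfies the recurrence: B(n+1) = sum_k C(n,k)*B(k).
B(7) = 877


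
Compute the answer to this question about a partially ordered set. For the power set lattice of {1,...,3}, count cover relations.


A cover relation a -< b holds when a < b with no c strictly between.
Cover relations:
  {} -< {1}
  {} -< {2}
  {} -< {3}
  {1} -< {1,2}
  {1} -< {1,3}
  {2} -< {1,2}
  {2} -< {2,3}
  {3} -< {1,3}
  ...4 more
Total: 12


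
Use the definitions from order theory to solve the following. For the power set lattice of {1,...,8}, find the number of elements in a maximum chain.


A chain is a totally ordered subset; we count the number of elements in a maximum chain.
Compute, for each element x, the size of the longest chain ending at x:
  {}: 1
  {1}: 2
  {2}: 2
  {3}: 2
  {4}: 2
  {5}: 2
  ...
A maximum chain: {} < {1} < {1,2} < {1,2,3} < {1,2,3,4} < {1,2,3,4,5} < {1,2,3,4,5,6} < {1,2,3,4,5,6,7} < {1,2,3,4,5,6,7,8}
Number of elements in the longest chain: 9


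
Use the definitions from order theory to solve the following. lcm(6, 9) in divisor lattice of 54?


Join=lcm.
gcd(6,9)=3
lcm=18


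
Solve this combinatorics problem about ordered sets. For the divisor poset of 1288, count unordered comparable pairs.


A comparable pair {a,b} has a < b or b < a in the order.
Count unordered pairs where one element is strictly below the other.
Examples: {1,2}, {1,4}, {1,7}, {1,8}, ...
Total comparable pairs: 74


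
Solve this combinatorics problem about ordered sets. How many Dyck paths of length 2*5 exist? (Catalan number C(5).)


C(n) = C(2n, n) / (n+1).
C(10, 5) = 252
C(5) = 252 / 6 = 42


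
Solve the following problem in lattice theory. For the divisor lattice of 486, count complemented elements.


An element a is complemented if some b has a meet b = bottom, a join b = top.
a is complemented iff gcd(a, n/a)=1, i.e. a is a unitary divisor of 486.
Complemented elements: 1, 2, 243, 486
Count: 4


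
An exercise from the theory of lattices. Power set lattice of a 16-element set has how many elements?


Power set = 2^n.
2^16 = 65536


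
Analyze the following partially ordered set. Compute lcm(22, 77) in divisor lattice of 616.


In a divisor lattice, join = lcm (least common multiple).
gcd(22,77) = 11
lcm(22,77) = 22*77/gcd = 1694/11 = 154


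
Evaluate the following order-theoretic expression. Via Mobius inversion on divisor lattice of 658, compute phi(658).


phi(n) = n * prod_{p|n} (1 - 1/p).
Prime divisors of 658: [2, 7, 47]
phi(658) = 658 * (1 - 1/2) * (1 - 1/7) * (1 - 1/47)
phi(658) = 276


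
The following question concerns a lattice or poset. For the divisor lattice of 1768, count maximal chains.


A maximal chain goes from the minimum element to a maximal element via cover relations.
Counting all min-to-max paths in the cover graph.
Total maximal chains: 20


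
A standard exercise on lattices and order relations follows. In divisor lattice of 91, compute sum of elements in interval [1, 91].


Interval [1,91] in divisors of 91: [1, 7, 13, 91]
Sum = 112


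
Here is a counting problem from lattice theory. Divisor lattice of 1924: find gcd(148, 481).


In a divisor lattice, meet = gcd (greatest common divisor).
By Euclidean algorithm or factoring: gcd(148,481) = 37


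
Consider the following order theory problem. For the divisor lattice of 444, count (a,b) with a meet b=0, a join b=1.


Complement pair (a,b): a meet b = bottom, a join b = top.
Here: gcd(a,b)=1 and lcm(a,b)=444, i.e. a*b=444 with a,b coprime.
Pairs found: (1,444), (3,148), (4,111), (12,37), ... (4 more)
Total ordered pairs: 8


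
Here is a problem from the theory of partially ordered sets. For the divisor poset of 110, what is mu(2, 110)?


In a divisor lattice, mu(a,b) = mu(b/a) where mu is the classical Mobius function.
b/a = 110/2 = 55
Prime factorization of 55: primes [5, 11]
55 is squarefree with 2 prime factor(s), so mu(55) = (-1)^2 = 1


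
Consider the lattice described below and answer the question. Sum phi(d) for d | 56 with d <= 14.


Divisors of 56 up to 14: [1, 2, 4, 7, 8, 14]
phi values: [1, 1, 2, 6, 4, 6]
Sum = 20


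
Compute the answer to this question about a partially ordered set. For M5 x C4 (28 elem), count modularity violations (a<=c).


Modular law: if a <= c then a v (b ^ c) = (a v b) ^ c.
Check all triples (a,b,c) with a <= c among 28 elements.
This lattice is modular (diamonds M_m and their chain-products are modular).
Total violating triples: 0


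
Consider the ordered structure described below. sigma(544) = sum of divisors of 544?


sigma(n) = sum of divisors.
Divisors of 544: [1, 2, 4, 8, 16, 17, 32, 34, 68, 136, 272, 544]
Sum = 1134


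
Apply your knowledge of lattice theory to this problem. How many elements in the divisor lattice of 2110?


Divisors of 2110: [1, 2, 5, 10, 211, 422, 1055, 2110]
Count: 8


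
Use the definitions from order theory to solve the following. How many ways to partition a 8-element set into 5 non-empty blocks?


S(n,k) = k*S(n-1,k) + S(n-1,k-1).
S(7,5) = 140, S(7,4) = 350
S(8,5) = 5*140 + 350 = 700 + 350
S(8,5) = 1050


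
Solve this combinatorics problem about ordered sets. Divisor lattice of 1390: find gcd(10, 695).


In a divisor lattice, meet = gcd (greatest common divisor).
By Euclidean algorithm or factoring: gcd(10,695) = 5


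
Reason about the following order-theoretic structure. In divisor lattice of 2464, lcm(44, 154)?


Join=lcm.
gcd(44,154)=22
lcm=308


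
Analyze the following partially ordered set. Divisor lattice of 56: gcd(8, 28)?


Meet=gcd.
gcd(8,28)=4


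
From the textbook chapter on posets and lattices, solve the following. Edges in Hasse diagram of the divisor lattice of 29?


A cover relation a -< b holds when a < b with no c strictly between.
Cover relations:
  1 -< 29
Total: 1


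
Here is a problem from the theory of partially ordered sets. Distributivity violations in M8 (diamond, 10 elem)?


Distributive law: a ^ (b v c) = (a ^ b) v (a ^ c).
Check all 10^3 = 1000 ordered triples (a,b,c).
  e.g. a=a1, b=a2, c=a3: lhs=a1 != rhs=0
  e.g. a=a1, b=a2, c=a4: lhs=a1 != rhs=0
Total violating triples: 336


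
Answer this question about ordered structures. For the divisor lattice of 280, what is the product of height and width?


Height = length of longest chain minus 1; width = size of largest antichain.
A maximum chain: 1 | 7 | 35 | 70 | 140 | 280  (height 5).
A maximum antichain: {4, 10, 14, 35}  (width 4).
Product = 5 * 4 = 20


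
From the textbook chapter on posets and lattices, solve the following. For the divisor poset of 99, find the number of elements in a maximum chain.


A chain is a totally ordered subset; we count the number of elements in a maximum chain.
Compute, for each element x, the size of the longest chain ending at x:
  1: 1
  3: 2
  11: 2
  9: 3
  33: 3
  99: 4
A maximum chain: 1 < 3 < 9 < 99
Number of elements in the longest chain: 4


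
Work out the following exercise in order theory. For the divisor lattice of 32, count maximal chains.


A maximal chain goes from the minimum element to a maximal element via cover relations.
Counting all min-to-max paths in the cover graph.
Total maximal chains: 1


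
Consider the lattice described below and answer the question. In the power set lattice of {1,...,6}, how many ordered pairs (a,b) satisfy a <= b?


The order relation is {(a,b) : a <= b}, reflexive so it includes (a,a).
Examples: ({},{}), ({},{1,2}), ({},{1,2,3}), ({},{1,2,3,4}), ({},{1,2,3,4,5}), ...
Total ordered pairs: 729


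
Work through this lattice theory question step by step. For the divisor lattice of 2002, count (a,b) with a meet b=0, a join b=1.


Complement pair (a,b): a meet b = bottom, a join b = top.
Here: gcd(a,b)=1 and lcm(a,b)=2002, i.e. a*b=2002 with a,b coprime.
Pairs found: (1,2002), (2,1001), (7,286), (11,182), ... (12 more)
Total ordered pairs: 16


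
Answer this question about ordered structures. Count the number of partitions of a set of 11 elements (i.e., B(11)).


B(n) = number of set partitions of an n-element set.
B(n) satisfies the recurrence: B(n+1) = sum_k C(n,k)*B(k).
B(11) = 678570


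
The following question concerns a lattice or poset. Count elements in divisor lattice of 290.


Divisors of 290: [1, 2, 5, 10, 29, 58, 145, 290]
Count: 8


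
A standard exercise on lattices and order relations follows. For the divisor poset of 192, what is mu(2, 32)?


In a divisor lattice, mu(a,b) = mu(b/a) where mu is the classical Mobius function.
b/a = 32/2 = 16
Prime factorization of 16: primes [2]
16 is not squarefree, so mu(16) = 0


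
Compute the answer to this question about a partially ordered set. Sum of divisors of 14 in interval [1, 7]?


Interval [1,7] in divisors of 14: [1, 7]
Sum = 8


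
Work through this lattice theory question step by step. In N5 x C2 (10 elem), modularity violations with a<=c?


Modular law: if a <= c then a v (b ^ c) = (a v b) ^ c.
Check all triples (a,b,c) with a <= c among 10 elements.
  e.g. a=(a,0), b=(c,0), c=(b,0): lhs=(a,0) != rhs=(b,0)
  e.g. a=(a,0), b=(c,1), c=(b,0): lhs=(a,0) != rhs=(b,0)
Total violating triples: 6


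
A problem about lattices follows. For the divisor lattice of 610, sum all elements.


sigma(n) = sum of divisors.
Divisors of 610: [1, 2, 5, 10, 61, 122, 305, 610]
Sum = 1116


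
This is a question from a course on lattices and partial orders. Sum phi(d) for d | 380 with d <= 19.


Divisors of 380 up to 19: [1, 2, 4, 5, 10, 19]
phi values: [1, 1, 2, 4, 4, 18]
Sum = 30


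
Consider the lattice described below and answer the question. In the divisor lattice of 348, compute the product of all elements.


Divisors of 348: [1, 2, 3, 4, 6, 12, 29, 58, 87, 116, 174, 348]
Product = n^(d(n)/2) = 348^(12/2)
Product = 1776132919332864


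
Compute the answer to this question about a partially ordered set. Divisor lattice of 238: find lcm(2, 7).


In a divisor lattice, join = lcm (least common multiple).
gcd(2,7) = 1
lcm(2,7) = 2*7/gcd = 14/1 = 14


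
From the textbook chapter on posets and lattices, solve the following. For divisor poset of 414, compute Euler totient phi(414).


phi(n) = n * prod_{p|n} (1 - 1/p).
Prime divisors of 414: [2, 3, 23]
phi(414) = 414 * (1 - 1/2) * (1 - 1/3) * (1 - 1/23)
phi(414) = 132


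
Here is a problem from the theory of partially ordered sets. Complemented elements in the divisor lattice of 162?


An element a is complemented if some b has a meet b = bottom, a join b = top.
a is complemented iff gcd(a, n/a)=1, i.e. a is a unitary divisor of 162.
Complemented elements: 1, 2, 81, 162
Count: 4


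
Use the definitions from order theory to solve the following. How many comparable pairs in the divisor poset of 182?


A comparable pair {a,b} has a < b or b < a in the order.
Count unordered pairs where one element is strictly below the other.
Examples: {1,2}, {1,7}, {1,13}, {1,14}, ...
Total comparable pairs: 19


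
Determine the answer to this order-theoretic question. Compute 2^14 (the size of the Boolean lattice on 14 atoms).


Power set = 2^n.
2^14 = 16384


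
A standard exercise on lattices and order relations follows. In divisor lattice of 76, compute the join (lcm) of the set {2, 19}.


In a divisor lattice, join = lcm (least common multiple).
Compute lcm iteratively: start with first element, then lcm(current, next).
Elements: [2, 19]
lcm(2,19) = 38
Final lcm = 38


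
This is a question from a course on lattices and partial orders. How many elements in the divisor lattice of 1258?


Divisors of 1258: [1, 2, 17, 34, 37, 74, 629, 1258]
Count: 8


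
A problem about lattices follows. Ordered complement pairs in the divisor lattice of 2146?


Complement pair (a,b): a meet b = bottom, a join b = top.
Here: gcd(a,b)=1 and lcm(a,b)=2146, i.e. a*b=2146 with a,b coprime.
Pairs found: (1,2146), (2,1073), (29,74), (37,58), ... (4 more)
Total ordered pairs: 8


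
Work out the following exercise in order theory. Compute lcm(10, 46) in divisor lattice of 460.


In a divisor lattice, join = lcm (least common multiple).
gcd(10,46) = 2
lcm(10,46) = 10*46/gcd = 460/2 = 230


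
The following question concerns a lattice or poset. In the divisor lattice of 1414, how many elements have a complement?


An element a is complemented if some b has a meet b = bottom, a join b = top.
a is complemented iff gcd(a, n/a)=1, i.e. a is a unitary divisor of 1414.
Complemented elements: 1, 2, 7, 14, 101, 202, ... (2 more)
Count: 8


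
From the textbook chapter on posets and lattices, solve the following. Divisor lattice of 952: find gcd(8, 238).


In a divisor lattice, meet = gcd (greatest common divisor).
By Euclidean algorithm or factoring: gcd(8,238) = 2


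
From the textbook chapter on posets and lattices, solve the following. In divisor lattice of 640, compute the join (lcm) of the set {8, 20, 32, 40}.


In a divisor lattice, join = lcm (least common multiple).
Compute lcm iteratively: start with first element, then lcm(current, next).
Elements: [8, 20, 32, 40]
lcm(8,20) = 40
lcm(40,32) = 160
lcm(160,40) = 160
Final lcm = 160


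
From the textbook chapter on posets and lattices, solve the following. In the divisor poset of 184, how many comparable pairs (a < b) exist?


A comparable pair {a,b} has a < b or b < a in the order.
Count unordered pairs where one element is strictly below the other.
Examples: {1,2}, {1,4}, {1,8}, {1,23}, ...
Total comparable pairs: 22


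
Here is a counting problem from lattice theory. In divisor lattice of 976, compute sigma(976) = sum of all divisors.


sigma(n) = sum of divisors.
Divisors of 976: [1, 2, 4, 8, 16, 61, 122, 244, 488, 976]
Sum = 1922


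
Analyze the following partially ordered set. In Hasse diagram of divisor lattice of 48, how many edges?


A cover relation a -< b holds when a < b with no c strictly between.
Cover relations:
  1 -< 2
  1 -< 3
  2 -< 4
  2 -< 6
  3 -< 6
  4 -< 8
  4 -< 12
  6 -< 12
  ...5 more
Total: 13


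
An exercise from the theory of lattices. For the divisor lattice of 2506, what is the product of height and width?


Height = length of longest chain minus 1; width = size of largest antichain.
A maximum chain: 1 | 179 | 1253 | 2506  (height 3).
A maximum antichain: {2, 7, 179}  (width 3).
Product = 3 * 3 = 9


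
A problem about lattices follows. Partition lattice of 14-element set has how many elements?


B(n) = number of set partitions of an n-element set.
B(n) satisfies the recurrence: B(n+1) = sum_k C(n,k)*B(k).
B(14) = 190899322


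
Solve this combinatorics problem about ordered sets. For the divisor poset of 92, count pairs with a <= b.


The order relation is {(a,b) : a <= b}, reflexive so it includes (a,a).
Examples: (1,1), (1,2), (1,23), (1,4), (1,46), ...
Total ordered pairs: 18


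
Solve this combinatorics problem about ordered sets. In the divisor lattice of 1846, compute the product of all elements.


Divisors of 1846: [1, 2, 13, 26, 71, 142, 923, 1846]
Product = n^(d(n)/2) = 1846^(8/2)
Product = 11612528336656


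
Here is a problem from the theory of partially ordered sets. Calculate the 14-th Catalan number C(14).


C(n) = C(2n, n) / (n+1).
C(28, 14) = 40116600
C(14) = 40116600 / 15 = 2674440


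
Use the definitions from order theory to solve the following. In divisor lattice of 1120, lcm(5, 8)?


Join=lcm.
gcd(5,8)=1
lcm=40


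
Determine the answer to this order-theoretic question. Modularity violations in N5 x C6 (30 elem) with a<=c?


Modular law: if a <= c then a v (b ^ c) = (a v b) ^ c.
Check all triples (a,b,c) with a <= c among 30 elements.
  e.g. a=(a,0), b=(c,0), c=(b,0): lhs=(a,0) != rhs=(b,0)
  e.g. a=(a,0), b=(c,1), c=(b,0): lhs=(a,0) != rhs=(b,0)
Total violating triples: 126


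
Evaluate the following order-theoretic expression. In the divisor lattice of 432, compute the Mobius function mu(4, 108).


In a divisor lattice, mu(a,b) = mu(b/a) where mu is the classical Mobius function.
b/a = 108/4 = 27
Prime factorization of 27: primes [3]
27 is not squarefree, so mu(27) = 0


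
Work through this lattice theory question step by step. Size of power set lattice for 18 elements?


Power set = 2^n.
2^18 = 262144


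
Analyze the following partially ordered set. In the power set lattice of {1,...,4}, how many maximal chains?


A maximal chain goes from the minimum element to a maximal element via cover relations.
Counting all min-to-max paths in the cover graph.
Total maximal chains: 24


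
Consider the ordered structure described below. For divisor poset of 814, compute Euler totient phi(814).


phi(n) = n * prod_{p|n} (1 - 1/p).
Prime divisors of 814: [2, 11, 37]
phi(814) = 814 * (1 - 1/2) * (1 - 1/11) * (1 - 1/37)
phi(814) = 360


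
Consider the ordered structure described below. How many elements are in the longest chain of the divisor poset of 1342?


A chain is a totally ordered subset; we count the number of elements in a maximum chain.
Compute, for each element x, the size of the longest chain ending at x:
  1: 1
  2: 2
  11: 2
  61: 2
  22: 3
  122: 3
  ...
A maximum chain: 1 < 2 < 22 < 1342
Number of elements in the longest chain: 4


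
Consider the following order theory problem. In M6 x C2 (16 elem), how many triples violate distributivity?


Distributive law: a ^ (b v c) = (a ^ b) v (a ^ c).
Check all 16^3 = 4096 ordered triples (a,b,c).
  e.g. a=(a1,0), b=(a2,0), c=(a3,0): lhs=(a1,0) != rhs=(0,0)
  e.g. a=(a1,0), b=(a2,0), c=(a3,1): lhs=(a1,0) != rhs=(0,0)
Total violating triples: 960


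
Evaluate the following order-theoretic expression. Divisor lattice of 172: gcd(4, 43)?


Meet=gcd.
gcd(4,43)=1


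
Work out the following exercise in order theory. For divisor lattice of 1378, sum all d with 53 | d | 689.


Interval [53,689] in divisors of 1378: [53, 689]
Sum = 742


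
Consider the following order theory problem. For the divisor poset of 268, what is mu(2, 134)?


In a divisor lattice, mu(a,b) = mu(b/a) where mu is the classical Mobius function.
b/a = 134/2 = 67
Prime factorization of 67: primes [67]
67 is squarefree with 1 prime factor(s), so mu(67) = (-1)^1 = -1


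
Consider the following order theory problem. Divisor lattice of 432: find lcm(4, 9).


In a divisor lattice, join = lcm (least common multiple).
gcd(4,9) = 1
lcm(4,9) = 4*9/gcd = 36/1 = 36


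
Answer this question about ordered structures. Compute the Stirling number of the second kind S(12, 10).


S(n,k) = k*S(n-1,k) + S(n-1,k-1).
S(11,10) = 55, S(11,9) = 1155
S(12,10) = 10*55 + 1155 = 550 + 1155
S(12,10) = 1705


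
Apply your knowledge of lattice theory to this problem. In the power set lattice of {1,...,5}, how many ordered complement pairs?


Complement pair (a,b): a meet b = bottom, a join b = top.
Here: A intersect B = {} and A union B = {1,...,5}.
Pairs found: ({},{1,2,3,4,5}), ({1},{2,3,4,5}), ({2},{1,3,4,5}), ({3},{1,2,4,5}), ... (28 more)
Total ordered pairs: 32


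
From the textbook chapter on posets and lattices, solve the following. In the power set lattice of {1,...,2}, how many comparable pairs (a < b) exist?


A comparable pair {a,b} has a < b or b < a in the order.
Count unordered pairs where one element is strictly below the other.
Examples: {{},{1}}, {{},{2}}, {{},{1,2}}, {{1},{1,2}}, ...
Total comparable pairs: 5


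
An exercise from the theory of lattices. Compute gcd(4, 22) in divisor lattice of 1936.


In a divisor lattice, meet = gcd (greatest common divisor).
By Euclidean algorithm or factoring: gcd(4,22) = 2


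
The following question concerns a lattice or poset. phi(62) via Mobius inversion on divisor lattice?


phi(n) = n * prod_{p|n} (1 - 1/p).
Prime divisors of 62: [2, 31]
phi(62) = 62 * (1 - 1/2) * (1 - 1/31)
phi(62) = 30


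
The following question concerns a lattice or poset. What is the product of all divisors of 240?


Divisors of 240: [1, 2, 3, 4, 5, 6, 8, 10, 12, 15, 16, 20, 24, 30, 40, 48, 60, 80, 120, 240]
Product = n^(d(n)/2) = 240^(20/2)
Product = 634033809653760000000000


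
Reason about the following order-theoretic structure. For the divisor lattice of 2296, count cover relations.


A cover relation a -< b holds when a < b with no c strictly between.
Cover relations:
  1 -< 2
  1 -< 7
  1 -< 41
  2 -< 4
  2 -< 14
  2 -< 82
  4 -< 8
  4 -< 28
  ...20 more
Total: 28


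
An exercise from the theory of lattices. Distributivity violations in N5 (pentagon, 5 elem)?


Distributive law: a ^ (b v c) = (a ^ b) v (a ^ c).
Check all 5^3 = 125 ordered triples (a,b,c).
  e.g. a=b, b=a, c=c: lhs=b != rhs=a
  e.g. a=b, b=c, c=a: lhs=b != rhs=a
Total violating triples: 2


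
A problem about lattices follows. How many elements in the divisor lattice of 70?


Divisors of 70: [1, 2, 5, 7, 10, 14, 35, 70]
Count: 8


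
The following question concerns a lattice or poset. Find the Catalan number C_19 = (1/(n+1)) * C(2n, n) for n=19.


C(n) = C(2n, n) / (n+1).
C(38, 19) = 35345263800
C(19) = 35345263800 / 20 = 1767263190


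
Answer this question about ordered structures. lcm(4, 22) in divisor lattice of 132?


Join=lcm.
gcd(4,22)=2
lcm=44


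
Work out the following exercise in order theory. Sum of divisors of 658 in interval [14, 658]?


Interval [14,658] in divisors of 658: [14, 658]
Sum = 672


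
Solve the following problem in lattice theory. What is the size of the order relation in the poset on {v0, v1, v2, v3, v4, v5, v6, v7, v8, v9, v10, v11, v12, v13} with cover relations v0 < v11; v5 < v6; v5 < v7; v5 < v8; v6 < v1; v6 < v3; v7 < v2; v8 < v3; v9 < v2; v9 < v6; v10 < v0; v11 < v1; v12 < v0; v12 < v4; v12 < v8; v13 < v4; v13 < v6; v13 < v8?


The order relation is {(a,b) : a <= b}, reflexive so it includes (a,a).
Examples: (v0,v0), (v0,v1), (v0,v11), (v1,v1), (v10,v0), ...
Total ordered pairs: 45


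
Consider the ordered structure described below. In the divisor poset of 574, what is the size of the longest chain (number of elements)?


A chain is a totally ordered subset; we count the number of elements in a maximum chain.
Compute, for each element x, the size of the longest chain ending at x:
  1: 1
  2: 2
  7: 2
  41: 2
  14: 3
  82: 3
  ...
A maximum chain: 1 < 2 < 14 < 574
Number of elements in the longest chain: 4


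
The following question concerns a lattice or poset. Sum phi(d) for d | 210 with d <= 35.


Divisors of 210 up to 35: [1, 2, 3, 5, 6, 7, 10, 14, 15, 21, 30, 35]
phi values: [1, 1, 2, 4, 2, 6, 4, 6, 8, 12, 8, 24]
Sum = 78


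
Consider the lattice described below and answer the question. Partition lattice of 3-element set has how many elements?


B(n) = number of set partitions of an n-element set.
B(n) satisfies the recurrence: B(n+1) = sum_k C(n,k)*B(k).
B(3) = 5


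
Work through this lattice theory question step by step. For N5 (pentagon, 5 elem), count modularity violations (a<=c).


Modular law: if a <= c then a v (b ^ c) = (a v b) ^ c.
Check all triples (a,b,c) with a <= c among 5 elements.
  e.g. a=a, b=c, c=b: lhs=a != rhs=b
Total violating triples: 1


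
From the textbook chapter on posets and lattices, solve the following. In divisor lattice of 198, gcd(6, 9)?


Meet=gcd.
gcd(6,9)=3


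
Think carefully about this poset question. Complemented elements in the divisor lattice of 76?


An element a is complemented if some b has a meet b = bottom, a join b = top.
a is complemented iff gcd(a, n/a)=1, i.e. a is a unitary divisor of 76.
Complemented elements: 1, 4, 19, 76
Count: 4


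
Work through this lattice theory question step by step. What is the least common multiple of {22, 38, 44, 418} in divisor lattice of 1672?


In a divisor lattice, join = lcm (least common multiple).
Compute lcm iteratively: start with first element, then lcm(current, next).
Elements: [22, 38, 44, 418]
lcm(22,38) = 418
lcm(418,44) = 836
lcm(836,418) = 836
Final lcm = 836


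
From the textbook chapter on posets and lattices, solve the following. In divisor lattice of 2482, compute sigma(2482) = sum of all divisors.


sigma(n) = sum of divisors.
Divisors of 2482: [1, 2, 17, 34, 73, 146, 1241, 2482]
Sum = 3996


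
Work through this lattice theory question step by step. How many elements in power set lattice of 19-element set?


Power set = 2^n.
2^19 = 524288


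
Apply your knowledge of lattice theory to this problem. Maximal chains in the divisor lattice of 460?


A maximal chain goes from the minimum element to a maximal element via cover relations.
Counting all min-to-max paths in the cover graph.
Total maximal chains: 12


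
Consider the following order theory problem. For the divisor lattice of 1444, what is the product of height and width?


Height = length of longest chain minus 1; width = size of largest antichain.
A maximum chain: 1 | 19 | 361 | 722 | 1444  (height 4).
A maximum antichain: {4, 38, 361}  (width 3).
Product = 4 * 3 = 12


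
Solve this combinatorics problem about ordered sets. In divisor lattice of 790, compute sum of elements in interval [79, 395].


Interval [79,395] in divisors of 790: [79, 395]
Sum = 474


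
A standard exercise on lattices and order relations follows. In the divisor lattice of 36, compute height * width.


Height = length of longest chain minus 1; width = size of largest antichain.
A maximum chain: 1 | 3 | 9 | 18 | 36  (height 4).
A maximum antichain: {4, 6, 9}  (width 3).
Product = 4 * 3 = 12


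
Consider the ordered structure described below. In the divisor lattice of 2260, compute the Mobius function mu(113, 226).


In a divisor lattice, mu(a,b) = mu(b/a) where mu is the classical Mobius function.
b/a = 226/113 = 2
Prime factorization of 2: primes [2]
2 is squarefree with 1 prime factor(s), so mu(2) = (-1)^1 = -1


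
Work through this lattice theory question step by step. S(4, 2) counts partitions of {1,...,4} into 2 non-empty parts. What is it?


S(n,k) = k*S(n-1,k) + S(n-1,k-1).
S(3,2) = 3, S(3,1) = 1
S(4,2) = 2*3 + 1 = 6 + 1
S(4,2) = 7


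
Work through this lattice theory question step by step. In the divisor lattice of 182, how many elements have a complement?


An element a is complemented if some b has a meet b = bottom, a join b = top.
a is complemented iff gcd(a, n/a)=1, i.e. a is a unitary divisor of 182.
Complemented elements: 1, 2, 7, 13, 14, 26, ... (2 more)
Count: 8


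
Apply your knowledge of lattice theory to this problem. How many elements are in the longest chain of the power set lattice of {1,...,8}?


A chain is a totally ordered subset; we count the number of elements in a maximum chain.
Compute, for each element x, the size of the longest chain ending at x:
  {}: 1
  {1}: 2
  {2}: 2
  {3}: 2
  {4}: 2
  {5}: 2
  ...
A maximum chain: {} < {1} < {1,2} < {1,2,3} < {1,2,3,4} < {1,2,3,4,5} < {1,2,3,4,5,6} < {1,2,3,4,5,6,7} < {1,2,3,4,5,6,7,8}
Number of elements in the longest chain: 9


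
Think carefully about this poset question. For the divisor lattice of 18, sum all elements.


sigma(n) = sum of divisors.
Divisors of 18: [1, 2, 3, 6, 9, 18]
Sum = 39


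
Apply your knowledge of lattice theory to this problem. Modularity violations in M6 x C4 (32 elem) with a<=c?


Modular law: if a <= c then a v (b ^ c) = (a v b) ^ c.
Check all triples (a,b,c) with a <= c among 32 elements.
This lattice is modular (diamonds M_m and their chain-products are modular).
Total violating triples: 0


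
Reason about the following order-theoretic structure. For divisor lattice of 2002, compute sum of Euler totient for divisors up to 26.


Divisors of 2002 up to 26: [1, 2, 7, 11, 13, 14, 22, 26]
phi values: [1, 1, 6, 10, 12, 6, 10, 12]
Sum = 58


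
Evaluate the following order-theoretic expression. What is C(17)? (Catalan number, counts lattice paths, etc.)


C(n) = C(2n, n) / (n+1).
C(34, 17) = 2333606220
C(17) = 2333606220 / 18 = 129644790


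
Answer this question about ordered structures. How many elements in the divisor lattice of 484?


Divisors of 484: [1, 2, 4, 11, 22, 44, 121, 242, 484]
Count: 9


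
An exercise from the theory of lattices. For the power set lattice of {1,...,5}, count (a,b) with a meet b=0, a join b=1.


Complement pair (a,b): a meet b = bottom, a join b = top.
Here: A intersect B = {} and A union B = {1,...,5}.
Pairs found: ({},{1,2,3,4,5}), ({1},{2,3,4,5}), ({2},{1,3,4,5}), ({3},{1,2,4,5}), ... (28 more)
Total ordered pairs: 32


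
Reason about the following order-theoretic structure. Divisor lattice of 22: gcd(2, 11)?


Meet=gcd.
gcd(2,11)=1


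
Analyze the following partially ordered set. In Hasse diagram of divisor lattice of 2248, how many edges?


A cover relation a -< b holds when a < b with no c strictly between.
Cover relations:
  1 -< 2
  1 -< 281
  2 -< 4
  2 -< 562
  4 -< 8
  4 -< 1124
  8 -< 2248
  281 -< 562
  ...2 more
Total: 10


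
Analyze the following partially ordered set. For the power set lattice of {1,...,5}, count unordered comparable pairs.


A comparable pair {a,b} has a < b or b < a in the order.
Count unordered pairs where one element is strictly below the other.
Examples: {{},{1}}, {{},{2}}, {{},{3}}, {{},{4}}, ...
Total comparable pairs: 211


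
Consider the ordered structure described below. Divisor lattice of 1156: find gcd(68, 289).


In a divisor lattice, meet = gcd (greatest common divisor).
By Euclidean algorithm or factoring: gcd(68,289) = 17


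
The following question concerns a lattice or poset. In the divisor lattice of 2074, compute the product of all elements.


Divisors of 2074: [1, 2, 17, 34, 61, 122, 1037, 2074]
Product = n^(d(n)/2) = 2074^(8/2)
Product = 18502695778576
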